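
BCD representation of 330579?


Each digit → 4-bit binary:
  3 → 0011
  3 → 0011
  0 → 0000
  5 → 0101
  7 → 0111
  9 → 1001
= 0011 0011 0000 0101 0111 1001


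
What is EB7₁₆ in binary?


Each hex digit → 4 binary bits:
  E = 1110
  B = 1011
  7 = 0111
Concatenate: 1110 1011 0111
= 111010110111


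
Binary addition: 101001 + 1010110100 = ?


Align and add column by column (LSB to MSB, carry propagating):
  00000101001
+ 01010110100
  -----------
  col 0: 1 + 0 + 0 (carry in) = 1 → bit 1, carry out 0
  col 1: 0 + 0 + 0 (carry in) = 0 → bit 0, carry out 0
  col 2: 0 + 1 + 0 (carry in) = 1 → bit 1, carry out 0
  col 3: 1 + 0 + 0 (carry in) = 1 → bit 1, carry out 0
  col 4: 0 + 1 + 0 (carry in) = 1 → bit 1, carry out 0
  col 5: 1 + 1 + 0 (carry in) = 2 → bit 0, carry out 1
  col 6: 0 + 0 + 1 (carry in) = 1 → bit 1, carry out 0
  col 7: 0 + 1 + 0 (carry in) = 1 → bit 1, carry out 0
  col 8: 0 + 0 + 0 (carry in) = 0 → bit 0, carry out 0
  col 9: 0 + 1 + 0 (carry in) = 1 → bit 1, carry out 0
  col 10: 0 + 0 + 0 (carry in) = 0 → bit 0, carry out 0
Reading bits MSB→LSB: 01011011101
Strip leading zeros: 1011011101
= 1011011101


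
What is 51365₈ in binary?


Each octal digit → 3 binary bits:
  5 = 101
  1 = 001
  3 = 011
  6 = 110
  5 = 101
Concatenate: 101 001 011 110 101
= 101001011110101


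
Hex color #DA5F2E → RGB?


Hex: #DA5F2E
R = DA₁₆ = 218
G = 5F₁₆ = 95
B = 2E₁₆ = 46
= RGB(218, 95, 46)


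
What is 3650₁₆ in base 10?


Positional values:
Position 0: 0 × 16^0 = 0 × 1 = 0
Position 1: 5 × 16^1 = 5 × 16 = 80
Position 2: 6 × 16^2 = 6 × 256 = 1536
Position 3: 3 × 16^3 = 3 × 4096 = 12288
Sum = 0 + 80 + 1536 + 12288
= 13904


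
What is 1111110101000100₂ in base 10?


Positional values:
Bit 2: 1 × 2^2 = 4
Bit 6: 1 × 2^6 = 64
Bit 8: 1 × 2^8 = 256
Bit 10: 1 × 2^10 = 1024
Bit 11: 1 × 2^11 = 2048
Bit 12: 1 × 2^12 = 4096
Bit 13: 1 × 2^13 = 8192
Bit 14: 1 × 2^14 = 16384
Bit 15: 1 × 2^15 = 32768
Sum = 4 + 64 + 256 + 1024 + 2048 + 4096 + 8192 + 16384 + 32768
= 64836


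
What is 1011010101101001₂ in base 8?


Group into 3-bit groups: 001011010101101001
  001 = 1
  011 = 3
  010 = 2
  101 = 5
  101 = 5
  001 = 1
= 0o132551


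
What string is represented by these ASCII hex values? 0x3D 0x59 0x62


Codes (hex): 0x3D 0x59 0x62
Per-code ASCII lookup:
  0x3D = 61  (special character) → '='
  0x59 = 89  (range 65-90: uppercase, 89 - 65 = 24) → 'Y'
  0x62 = 98  (range 97-122: lowercase, 98 - 97 = 1) → 'b'
= '=Yb'


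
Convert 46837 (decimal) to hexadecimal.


Divide by 16 repeatedly:
46837 ÷ 16 = 2927 remainder 5 (5)
2927 ÷ 16 = 182 remainder 15 (F)
182 ÷ 16 = 11 remainder 6 (6)
11 ÷ 16 = 0 remainder 11 (B)
Reading remainders bottom-up:
= 0xB6F5


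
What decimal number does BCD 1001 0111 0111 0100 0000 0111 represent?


Each 4-bit group → digit:
  1001 → 9
  0111 → 7
  0111 → 7
  0100 → 4
  0000 → 0
  0111 → 7
= 977407


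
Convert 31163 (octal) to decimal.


Positional values:
Position 0: 3 × 8^0 = 3
Position 1: 6 × 8^1 = 48
Position 2: 1 × 8^2 = 64
Position 3: 1 × 8^3 = 512
Position 4: 3 × 8^4 = 12288
Sum = 3 + 48 + 64 + 512 + 12288
= 12915


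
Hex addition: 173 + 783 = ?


Align and add column by column (LSB to MSB, each column mod 16 with carry):
  0173
+ 0783
  ----
  col 0: 3(3) + 3(3) + 0 (carry in) = 6 → 6(6), carry out 0
  col 1: 7(7) + 8(8) + 0 (carry in) = 15 → F(15), carry out 0
  col 2: 1(1) + 7(7) + 0 (carry in) = 8 → 8(8), carry out 0
  col 3: 0(0) + 0(0) + 0 (carry in) = 0 → 0(0), carry out 0
Reading digits MSB→LSB: 08F6
Strip leading zeros: 8F6
= 0x8F6


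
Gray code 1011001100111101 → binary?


Gray code: 1011001100111101
MSB stays the same: 1
Each subsequent bit = prev_binary XOR current_gray:
  B[1] = 1 XOR 0 = 1
  B[2] = 1 XOR 1 = 0
  B[3] = 0 XOR 1 = 1
  B[4] = 1 XOR 0 = 1
  B[5] = 1 XOR 0 = 1
  B[6] = 1 XOR 1 = 0
  B[7] = 0 XOR 1 = 1
  B[8] = 1 XOR 0 = 1
  B[9] = 1 XOR 0 = 1
  B[10] = 1 XOR 1 = 0
  B[11] = 0 XOR 1 = 1
  B[12] = 1 XOR 1 = 0
  B[13] = 0 XOR 1 = 1
  B[14] = 1 XOR 0 = 1
  B[15] = 1 XOR 1 = 0
= 1101110111010110 (56790 decimal)


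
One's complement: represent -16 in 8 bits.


Original: 00010000
Invert all bits:
  bit 0: 0 → 1
  bit 1: 0 → 1
  bit 2: 0 → 1
  bit 3: 1 → 0
  bit 4: 0 → 1
  bit 5: 0 → 1
  bit 6: 0 → 1
  bit 7: 0 → 1
= 11101111


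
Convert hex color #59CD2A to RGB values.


Hex: #59CD2A
R = 59₁₆ = 89
G = CD₁₆ = 205
B = 2A₁₆ = 42
= RGB(89, 205, 42)


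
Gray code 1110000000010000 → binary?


Gray code: 1110000000010000
MSB stays the same: 1
Each subsequent bit = prev_binary XOR current_gray:
  B[1] = 1 XOR 1 = 0
  B[2] = 0 XOR 1 = 1
  B[3] = 1 XOR 0 = 1
  B[4] = 1 XOR 0 = 1
  B[5] = 1 XOR 0 = 1
  B[6] = 1 XOR 0 = 1
  B[7] = 1 XOR 0 = 1
  B[8] = 1 XOR 0 = 1
  B[9] = 1 XOR 0 = 1
  B[10] = 1 XOR 0 = 1
  B[11] = 1 XOR 1 = 0
  B[12] = 0 XOR 0 = 0
  B[13] = 0 XOR 0 = 0
  B[14] = 0 XOR 0 = 0
  B[15] = 0 XOR 0 = 0
= 1011111111100000 (49120 decimal)


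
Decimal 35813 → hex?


Divide by 16 repeatedly:
35813 ÷ 16 = 2238 remainder 5 (5)
2238 ÷ 16 = 139 remainder 14 (E)
139 ÷ 16 = 8 remainder 11 (B)
8 ÷ 16 = 0 remainder 8 (8)
Reading remainders bottom-up:
= 0x8BE5


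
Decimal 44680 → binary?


Divide by 2 repeatedly:
44680 ÷ 2 = 22340 remainder 0
22340 ÷ 2 = 11170 remainder 0
11170 ÷ 2 = 5585 remainder 0
5585 ÷ 2 = 2792 remainder 1
2792 ÷ 2 = 1396 remainder 0
1396 ÷ 2 = 698 remainder 0
698 ÷ 2 = 349 remainder 0
349 ÷ 2 = 174 remainder 1
174 ÷ 2 = 87 remainder 0
87 ÷ 2 = 43 remainder 1
43 ÷ 2 = 21 remainder 1
21 ÷ 2 = 10 remainder 1
10 ÷ 2 = 5 remainder 0
5 ÷ 2 = 2 remainder 1
2 ÷ 2 = 1 remainder 0
1 ÷ 2 = 0 remainder 1
Reading remainders bottom-up:
= 1010111010001000


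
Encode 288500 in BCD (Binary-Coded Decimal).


Each digit → 4-bit binary:
  2 → 0010
  8 → 1000
  8 → 1000
  5 → 0101
  0 → 0000
  0 → 0000
= 0010 1000 1000 0101 0000 0000


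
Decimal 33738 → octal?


Divide by 8 repeatedly:
33738 ÷ 8 = 4217 remainder 2
4217 ÷ 8 = 527 remainder 1
527 ÷ 8 = 65 remainder 7
65 ÷ 8 = 8 remainder 1
8 ÷ 8 = 1 remainder 0
1 ÷ 8 = 0 remainder 1
Reading remainders bottom-up:
= 0o101712


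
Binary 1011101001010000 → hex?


Group into 4-bit nibbles: 1011101001010000
  1011 = B
  1010 = A
  0101 = 5
  0000 = 0
= 0xBA50


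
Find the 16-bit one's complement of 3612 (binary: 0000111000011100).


Original: 0000111000011100
Invert all bits:
  bit 0: 0 → 1
  bit 1: 0 → 1
  bit 2: 0 → 1
  bit 3: 0 → 1
  bit 4: 1 → 0
  bit 5: 1 → 0
  bit 6: 1 → 0
  bit 7: 0 → 1
  bit 8: 0 → 1
  bit 9: 0 → 1
  bit 10: 0 → 1
  bit 11: 1 → 0
  bit 12: 1 → 0
  bit 13: 1 → 0
  bit 14: 0 → 1
  bit 15: 0 → 1
= 1111000111100011


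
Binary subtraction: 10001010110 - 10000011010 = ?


Align and subtract column by column (LSB to MSB, borrowing when needed):
  10001010110
- 10000011010
  -----------
  col 0: (0 - 0 borrow-in) - 0 → 0 - 0 = 0, borrow out 0
  col 1: (1 - 0 borrow-in) - 1 → 1 - 1 = 0, borrow out 0
  col 2: (1 - 0 borrow-in) - 0 → 1 - 0 = 1, borrow out 0
  col 3: (0 - 0 borrow-in) - 1 → borrow from next column: (0+2) - 1 = 1, borrow out 1
  col 4: (1 - 1 borrow-in) - 1 → borrow from next column: (0+2) - 1 = 1, borrow out 1
  col 5: (0 - 1 borrow-in) - 0 → borrow from next column: (-1+2) - 0 = 1, borrow out 1
  col 6: (1 - 1 borrow-in) - 0 → 0 - 0 = 0, borrow out 0
  col 7: (0 - 0 borrow-in) - 0 → 0 - 0 = 0, borrow out 0
  col 8: (0 - 0 borrow-in) - 0 → 0 - 0 = 0, borrow out 0
  col 9: (0 - 0 borrow-in) - 0 → 0 - 0 = 0, borrow out 0
  col 10: (1 - 0 borrow-in) - 1 → 1 - 1 = 0, borrow out 0
Reading bits MSB→LSB: 00000111100
Strip leading zeros: 111100
= 111100


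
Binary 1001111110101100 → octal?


Group into 3-bit groups: 001001111110101100
  001 = 1
  001 = 1
  111 = 7
  110 = 6
  101 = 5
  100 = 4
= 0o117654


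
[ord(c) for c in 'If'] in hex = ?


String: 'If'  (2 characters)
Per-character ASCII lookup:
  'I': uppercase starts at 65: 'I' = 65 + 8 = 73 → 0x49
  'f': lowercase starts at 97: 'f' = 97 + 5 = 102 → 0x66
= 0x49 0x66


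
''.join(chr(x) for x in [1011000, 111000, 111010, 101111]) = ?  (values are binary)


Codes (binary): 1011000 111000 111010 101111
Per-code ASCII lookup:
  1011000 = 88  (range 65-90: uppercase, 88 - 65 = 23) → 'X'
  111000 = 56  (range 48-57: digits, 56 - 48 = 8) → '8'
  111010 = 58  (special character) → ':'
  101111 = 47  (special character) → '/'
= 'X8:/'


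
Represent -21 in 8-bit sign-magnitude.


Sign bit: 1 (negative)
Magnitude: 21 = 0010101
= 10010101


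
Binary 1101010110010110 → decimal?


Positional values:
Bit 1: 1 × 2^1 = 2
Bit 2: 1 × 2^2 = 4
Bit 4: 1 × 2^4 = 16
Bit 7: 1 × 2^7 = 128
Bit 8: 1 × 2^8 = 256
Bit 10: 1 × 2^10 = 1024
Bit 12: 1 × 2^12 = 4096
Bit 14: 1 × 2^14 = 16384
Bit 15: 1 × 2^15 = 32768
Sum = 2 + 4 + 16 + 128 + 256 + 1024 + 4096 + 16384 + 32768
= 54678


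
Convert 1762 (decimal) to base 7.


Divide by 7 repeatedly:
1762 ÷ 7 = 251 remainder 5
251 ÷ 7 = 35 remainder 6
35 ÷ 7 = 5 remainder 0
5 ÷ 7 = 0 remainder 5
Reading remainders bottom-up:
= 5065


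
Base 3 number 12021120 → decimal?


Positional values (base 3):
  0 × 3^0 = 0 × 1 = 0
  2 × 3^1 = 2 × 3 = 6
  1 × 3^2 = 1 × 9 = 9
  1 × 3^3 = 1 × 27 = 27
  2 × 3^4 = 2 × 81 = 162
  0 × 3^5 = 0 × 243 = 0
  2 × 3^6 = 2 × 729 = 1458
  1 × 3^7 = 1 × 2187 = 2187
Sum = 0 + 6 + 9 + 27 + 162 + 0 + 1458 + 2187
= 3849


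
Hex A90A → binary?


Each hex digit → 4 binary bits:
  A = 1010
  9 = 1001
  0 = 0000
  A = 1010
Concatenate: 1010 1001 0000 1010
= 1010100100001010


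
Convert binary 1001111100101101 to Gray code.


Binary: 1001111100101101
Gray code: G = B XOR (B >> 1)
B >> 1 = 0100111110010110
1001111100101101 XOR 0100111110010110:
  1 XOR 0 = 1
  0 XOR 1 = 1
  0 XOR 0 = 0
  1 XOR 0 = 1
  1 XOR 1 = 0
  1 XOR 1 = 0
  1 XOR 1 = 0
  1 XOR 1 = 0
  0 XOR 1 = 1
  0 XOR 0 = 0
  1 XOR 0 = 1
  0 XOR 1 = 1
  1 XOR 0 = 1
  1 XOR 1 = 0
  0 XOR 1 = 1
  1 XOR 0 = 1
= 1101000010111011


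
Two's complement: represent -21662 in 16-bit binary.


Original: 0101010010011110
Step 1 - Invert all bits: 1010101101100001
Step 2 - Add 1: 1010101101100001 + 1
= 1010101101100010 (represents -21662)


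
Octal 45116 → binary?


Each octal digit → 3 binary bits:
  4 = 100
  5 = 101
  1 = 001
  1 = 001
  6 = 110
Concatenate: 100 101 001 001 110
= 100101001001110


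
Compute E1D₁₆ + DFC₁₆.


Align and add column by column (LSB to MSB, each column mod 16 with carry):
  0E1D
+ 0DFC
  ----
  col 0: D(13) + C(12) + 0 (carry in) = 25 → 9(9), carry out 1
  col 1: 1(1) + F(15) + 1 (carry in) = 17 → 1(1), carry out 1
  col 2: E(14) + D(13) + 1 (carry in) = 28 → C(12), carry out 1
  col 3: 0(0) + 0(0) + 1 (carry in) = 1 → 1(1), carry out 0
Reading digits MSB→LSB: 1C19
Strip leading zeros: 1C19
= 0x1C19


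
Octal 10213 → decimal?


Positional values:
Position 0: 3 × 8^0 = 3
Position 1: 1 × 8^1 = 8
Position 2: 2 × 8^2 = 128
Position 3: 0 × 8^3 = 0
Position 4: 1 × 8^4 = 4096
Sum = 3 + 8 + 128 + 0 + 4096
= 4235


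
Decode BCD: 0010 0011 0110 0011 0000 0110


Each 4-bit group → digit:
  0010 → 2
  0011 → 3
  0110 → 6
  0011 → 3
  0000 → 0
  0110 → 6
= 236306


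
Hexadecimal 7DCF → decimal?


Positional values:
Position 0: F × 16^0 = 15 × 1 = 15
Position 1: C × 16^1 = 12 × 16 = 192
Position 2: D × 16^2 = 13 × 256 = 3328
Position 3: 7 × 16^3 = 7 × 4096 = 28672
Sum = 15 + 192 + 3328 + 28672
= 32207


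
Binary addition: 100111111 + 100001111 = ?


Align and add column by column (LSB to MSB, carry propagating):
  0100111111
+ 0100001111
  ----------
  col 0: 1 + 1 + 0 (carry in) = 2 → bit 0, carry out 1
  col 1: 1 + 1 + 1 (carry in) = 3 → bit 1, carry out 1
  col 2: 1 + 1 + 1 (carry in) = 3 → bit 1, carry out 1
  col 3: 1 + 1 + 1 (carry in) = 3 → bit 1, carry out 1
  col 4: 1 + 0 + 1 (carry in) = 2 → bit 0, carry out 1
  col 5: 1 + 0 + 1 (carry in) = 2 → bit 0, carry out 1
  col 6: 0 + 0 + 1 (carry in) = 1 → bit 1, carry out 0
  col 7: 0 + 0 + 0 (carry in) = 0 → bit 0, carry out 0
  col 8: 1 + 1 + 0 (carry in) = 2 → bit 0, carry out 1
  col 9: 0 + 0 + 1 (carry in) = 1 → bit 1, carry out 0
Reading bits MSB→LSB: 1001001110
Strip leading zeros: 1001001110
= 1001001110


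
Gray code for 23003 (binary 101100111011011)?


Binary: 101100111011011
Gray code: G = B XOR (B >> 1)
B >> 1 = 010110011101101
101100111011011 XOR 010110011101101:
  1 XOR 0 = 1
  0 XOR 1 = 1
  1 XOR 0 = 1
  1 XOR 1 = 0
  0 XOR 1 = 1
  0 XOR 0 = 0
  1 XOR 0 = 1
  1 XOR 1 = 0
  1 XOR 1 = 0
  0 XOR 1 = 1
  1 XOR 0 = 1
  1 XOR 1 = 0
  0 XOR 1 = 1
  1 XOR 0 = 1
  1 XOR 1 = 0
= 111010100110110


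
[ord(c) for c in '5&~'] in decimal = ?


String: '5&~'  (3 characters)
Per-character ASCII lookup:
  '5': digits start at 48: '5' = 48 + 5 = 53
  '&': special character: '&' = 38
  '~': special character: '~' = 126
= 53 38 126


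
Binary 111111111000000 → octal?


Group into 3-bit groups: 111111111000000
  111 = 7
  111 = 7
  111 = 7
  000 = 0
  000 = 0
= 0o77700


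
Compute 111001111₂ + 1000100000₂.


Align and add column by column (LSB to MSB, carry propagating):
  00111001111
+ 01000100000
  -----------
  col 0: 1 + 0 + 0 (carry in) = 1 → bit 1, carry out 0
  col 1: 1 + 0 + 0 (carry in) = 1 → bit 1, carry out 0
  col 2: 1 + 0 + 0 (carry in) = 1 → bit 1, carry out 0
  col 3: 1 + 0 + 0 (carry in) = 1 → bit 1, carry out 0
  col 4: 0 + 0 + 0 (carry in) = 0 → bit 0, carry out 0
  col 5: 0 + 1 + 0 (carry in) = 1 → bit 1, carry out 0
  col 6: 1 + 0 + 0 (carry in) = 1 → bit 1, carry out 0
  col 7: 1 + 0 + 0 (carry in) = 1 → bit 1, carry out 0
  col 8: 1 + 0 + 0 (carry in) = 1 → bit 1, carry out 0
  col 9: 0 + 1 + 0 (carry in) = 1 → bit 1, carry out 0
  col 10: 0 + 0 + 0 (carry in) = 0 → bit 0, carry out 0
Reading bits MSB→LSB: 01111101111
Strip leading zeros: 1111101111
= 1111101111


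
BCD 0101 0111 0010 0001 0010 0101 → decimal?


Each 4-bit group → digit:
  0101 → 5
  0111 → 7
  0010 → 2
  0001 → 1
  0010 → 2
  0101 → 5
= 572125


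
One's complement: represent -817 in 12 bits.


Original: 001100110001
Invert all bits:
  bit 0: 0 → 1
  bit 1: 0 → 1
  bit 2: 1 → 0
  bit 3: 1 → 0
  bit 4: 0 → 1
  bit 5: 0 → 1
  bit 6: 1 → 0
  bit 7: 1 → 0
  bit 8: 0 → 1
  bit 9: 0 → 1
  bit 10: 0 → 1
  bit 11: 1 → 0
= 110011001110


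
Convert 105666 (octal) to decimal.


Positional values:
Position 0: 6 × 8^0 = 6
Position 1: 6 × 8^1 = 48
Position 2: 6 × 8^2 = 384
Position 3: 5 × 8^3 = 2560
Position 4: 0 × 8^4 = 0
Position 5: 1 × 8^5 = 32768
Sum = 6 + 48 + 384 + 2560 + 0 + 32768
= 35766


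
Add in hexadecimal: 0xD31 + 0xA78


Align and add column by column (LSB to MSB, each column mod 16 with carry):
  0D31
+ 0A78
  ----
  col 0: 1(1) + 8(8) + 0 (carry in) = 9 → 9(9), carry out 0
  col 1: 3(3) + 7(7) + 0 (carry in) = 10 → A(10), carry out 0
  col 2: D(13) + A(10) + 0 (carry in) = 23 → 7(7), carry out 1
  col 3: 0(0) + 0(0) + 1 (carry in) = 1 → 1(1), carry out 0
Reading digits MSB→LSB: 17A9
Strip leading zeros: 17A9
= 0x17A9


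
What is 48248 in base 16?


Divide by 16 repeatedly:
48248 ÷ 16 = 3015 remainder 8 (8)
3015 ÷ 16 = 188 remainder 7 (7)
188 ÷ 16 = 11 remainder 12 (C)
11 ÷ 16 = 0 remainder 11 (B)
Reading remainders bottom-up:
= 0xBC78


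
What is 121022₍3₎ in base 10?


Positional values (base 3):
  2 × 3^0 = 2 × 1 = 2
  2 × 3^1 = 2 × 3 = 6
  0 × 3^2 = 0 × 9 = 0
  1 × 3^3 = 1 × 27 = 27
  2 × 3^4 = 2 × 81 = 162
  1 × 3^5 = 1 × 243 = 243
Sum = 2 + 6 + 0 + 27 + 162 + 243
= 440


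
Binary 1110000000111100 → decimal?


Positional values:
Bit 2: 1 × 2^2 = 4
Bit 3: 1 × 2^3 = 8
Bit 4: 1 × 2^4 = 16
Bit 5: 1 × 2^5 = 32
Bit 13: 1 × 2^13 = 8192
Bit 14: 1 × 2^14 = 16384
Bit 15: 1 × 2^15 = 32768
Sum = 4 + 8 + 16 + 32 + 8192 + 16384 + 32768
= 57404


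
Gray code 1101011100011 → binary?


Gray code: 1101011100011
MSB stays the same: 1
Each subsequent bit = prev_binary XOR current_gray:
  B[1] = 1 XOR 1 = 0
  B[2] = 0 XOR 0 = 0
  B[3] = 0 XOR 1 = 1
  B[4] = 1 XOR 0 = 1
  B[5] = 1 XOR 1 = 0
  B[6] = 0 XOR 1 = 1
  B[7] = 1 XOR 1 = 0
  B[8] = 0 XOR 0 = 0
  B[9] = 0 XOR 0 = 0
  B[10] = 0 XOR 0 = 0
  B[11] = 0 XOR 1 = 1
  B[12] = 1 XOR 1 = 0
= 1001101000010 (4930 decimal)


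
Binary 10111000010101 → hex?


Group into 4-bit nibbles: 0010111000010101
  0010 = 2
  1110 = E
  0001 = 1
  0101 = 5
= 0x2E15


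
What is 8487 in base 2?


Divide by 2 repeatedly:
8487 ÷ 2 = 4243 remainder 1
4243 ÷ 2 = 2121 remainder 1
2121 ÷ 2 = 1060 remainder 1
1060 ÷ 2 = 530 remainder 0
530 ÷ 2 = 265 remainder 0
265 ÷ 2 = 132 remainder 1
132 ÷ 2 = 66 remainder 0
66 ÷ 2 = 33 remainder 0
33 ÷ 2 = 16 remainder 1
16 ÷ 2 = 8 remainder 0
8 ÷ 2 = 4 remainder 0
4 ÷ 2 = 2 remainder 0
2 ÷ 2 = 1 remainder 0
1 ÷ 2 = 0 remainder 1
Reading remainders bottom-up:
= 10000100100111


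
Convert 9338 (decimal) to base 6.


Divide by 6 repeatedly:
9338 ÷ 6 = 1556 remainder 2
1556 ÷ 6 = 259 remainder 2
259 ÷ 6 = 43 remainder 1
43 ÷ 6 = 7 remainder 1
7 ÷ 6 = 1 remainder 1
1 ÷ 6 = 0 remainder 1
Reading remainders bottom-up:
= 111122


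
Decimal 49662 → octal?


Divide by 8 repeatedly:
49662 ÷ 8 = 6207 remainder 6
6207 ÷ 8 = 775 remainder 7
775 ÷ 8 = 96 remainder 7
96 ÷ 8 = 12 remainder 0
12 ÷ 8 = 1 remainder 4
1 ÷ 8 = 0 remainder 1
Reading remainders bottom-up:
= 0o140776


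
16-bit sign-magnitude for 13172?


Sign bit: 0 (positive)
Magnitude: 13172 = 011001101110100
= 0011001101110100


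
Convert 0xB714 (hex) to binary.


Each hex digit → 4 binary bits:
  B = 1011
  7 = 0111
  1 = 0001
  4 = 0100
Concatenate: 1011 0111 0001 0100
= 1011011100010100


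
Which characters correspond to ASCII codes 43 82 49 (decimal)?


Codes (decimal): 43 82 49
Per-code ASCII lookup:
  43  (special character) → '+'
  82  (range 65-90: uppercase, 82 - 65 = 17) → 'R'
  49  (range 48-57: digits, 49 - 48 = 1) → '1'
= '+R1'


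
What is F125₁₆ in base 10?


Positional values:
Position 0: 5 × 16^0 = 5 × 1 = 5
Position 1: 2 × 16^1 = 2 × 16 = 32
Position 2: 1 × 16^2 = 1 × 256 = 256
Position 3: F × 16^3 = 15 × 4096 = 61440
Sum = 5 + 32 + 256 + 61440
= 61733


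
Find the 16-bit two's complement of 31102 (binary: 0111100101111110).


Original: 0111100101111110
Step 1 - Invert all bits: 1000011010000001
Step 2 - Add 1: 1000011010000001 + 1
= 1000011010000010 (represents -31102)


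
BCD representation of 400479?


Each digit → 4-bit binary:
  4 → 0100
  0 → 0000
  0 → 0000
  4 → 0100
  7 → 0111
  9 → 1001
= 0100 0000 0000 0100 0111 1001


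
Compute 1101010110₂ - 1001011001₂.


Align and subtract column by column (LSB to MSB, borrowing when needed):
  1101010110
- 1001011001
  ----------
  col 0: (0 - 0 borrow-in) - 1 → borrow from next column: (0+2) - 1 = 1, borrow out 1
  col 1: (1 - 1 borrow-in) - 0 → 0 - 0 = 0, borrow out 0
  col 2: (1 - 0 borrow-in) - 0 → 1 - 0 = 1, borrow out 0
  col 3: (0 - 0 borrow-in) - 1 → borrow from next column: (0+2) - 1 = 1, borrow out 1
  col 4: (1 - 1 borrow-in) - 1 → borrow from next column: (0+2) - 1 = 1, borrow out 1
  col 5: (0 - 1 borrow-in) - 0 → borrow from next column: (-1+2) - 0 = 1, borrow out 1
  col 6: (1 - 1 borrow-in) - 1 → borrow from next column: (0+2) - 1 = 1, borrow out 1
  col 7: (0 - 1 borrow-in) - 0 → borrow from next column: (-1+2) - 0 = 1, borrow out 1
  col 8: (1 - 1 borrow-in) - 0 → 0 - 0 = 0, borrow out 0
  col 9: (1 - 0 borrow-in) - 1 → 1 - 1 = 0, borrow out 0
Reading bits MSB→LSB: 0011111101
Strip leading zeros: 11111101
= 11111101


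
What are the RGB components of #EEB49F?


Hex: #EEB49F
R = EE₁₆ = 238
G = B4₁₆ = 180
B = 9F₁₆ = 159
= RGB(238, 180, 159)


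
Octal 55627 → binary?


Each octal digit → 3 binary bits:
  5 = 101
  5 = 101
  6 = 110
  2 = 010
  7 = 111
Concatenate: 101 101 110 010 111
= 101101110010111


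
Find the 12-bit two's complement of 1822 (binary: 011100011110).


Original: 011100011110
Step 1 - Invert all bits: 100011100001
Step 2 - Add 1: 100011100001 + 1
= 100011100010 (represents -1822)


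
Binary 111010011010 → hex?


Group into 4-bit nibbles: 111010011010
  1110 = E
  1001 = 9
  1010 = A
= 0xE9A


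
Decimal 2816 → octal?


Divide by 8 repeatedly:
2816 ÷ 8 = 352 remainder 0
352 ÷ 8 = 44 remainder 0
44 ÷ 8 = 5 remainder 4
5 ÷ 8 = 0 remainder 5
Reading remainders bottom-up:
= 0o5400


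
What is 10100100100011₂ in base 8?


Group into 3-bit groups: 010100100100011
  010 = 2
  100 = 4
  100 = 4
  100 = 4
  011 = 3
= 0o24443


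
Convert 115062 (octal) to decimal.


Positional values:
Position 0: 2 × 8^0 = 2
Position 1: 6 × 8^1 = 48
Position 2: 0 × 8^2 = 0
Position 3: 5 × 8^3 = 2560
Position 4: 1 × 8^4 = 4096
Position 5: 1 × 8^5 = 32768
Sum = 2 + 48 + 0 + 2560 + 4096 + 32768
= 39474


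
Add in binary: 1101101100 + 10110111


Align and add column by column (LSB to MSB, carry propagating):
  01101101100
+ 00010110111
  -----------
  col 0: 0 + 1 + 0 (carry in) = 1 → bit 1, carry out 0
  col 1: 0 + 1 + 0 (carry in) = 1 → bit 1, carry out 0
  col 2: 1 + 1 + 0 (carry in) = 2 → bit 0, carry out 1
  col 3: 1 + 0 + 1 (carry in) = 2 → bit 0, carry out 1
  col 4: 0 + 1 + 1 (carry in) = 2 → bit 0, carry out 1
  col 5: 1 + 1 + 1 (carry in) = 3 → bit 1, carry out 1
  col 6: 1 + 0 + 1 (carry in) = 2 → bit 0, carry out 1
  col 7: 0 + 1 + 1 (carry in) = 2 → bit 0, carry out 1
  col 8: 1 + 0 + 1 (carry in) = 2 → bit 0, carry out 1
  col 9: 1 + 0 + 1 (carry in) = 2 → bit 0, carry out 1
  col 10: 0 + 0 + 1 (carry in) = 1 → bit 1, carry out 0
Reading bits MSB→LSB: 10000100011
Strip leading zeros: 10000100011
= 10000100011


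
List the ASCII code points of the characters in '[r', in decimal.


String: '[r'  (2 characters)
Per-character ASCII lookup:
  '[': special character: '[' = 91
  'r': lowercase starts at 97: 'r' = 97 + 17 = 114
= 91 114


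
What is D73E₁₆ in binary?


Each hex digit → 4 binary bits:
  D = 1101
  7 = 0111
  3 = 0011
  E = 1110
Concatenate: 1101 0111 0011 1110
= 1101011100111110


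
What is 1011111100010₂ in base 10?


Positional values:
Bit 1: 1 × 2^1 = 2
Bit 5: 1 × 2^5 = 32
Bit 6: 1 × 2^6 = 64
Bit 7: 1 × 2^7 = 128
Bit 8: 1 × 2^8 = 256
Bit 9: 1 × 2^9 = 512
Bit 10: 1 × 2^10 = 1024
Bit 12: 1 × 2^12 = 4096
Sum = 2 + 32 + 64 + 128 + 256 + 512 + 1024 + 4096
= 6114


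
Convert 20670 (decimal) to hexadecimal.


Divide by 16 repeatedly:
20670 ÷ 16 = 1291 remainder 14 (E)
1291 ÷ 16 = 80 remainder 11 (B)
80 ÷ 16 = 5 remainder 0 (0)
5 ÷ 16 = 0 remainder 5 (5)
Reading remainders bottom-up:
= 0x50BE


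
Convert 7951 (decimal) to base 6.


Divide by 6 repeatedly:
7951 ÷ 6 = 1325 remainder 1
1325 ÷ 6 = 220 remainder 5
220 ÷ 6 = 36 remainder 4
36 ÷ 6 = 6 remainder 0
6 ÷ 6 = 1 remainder 0
1 ÷ 6 = 0 remainder 1
Reading remainders bottom-up:
= 100451


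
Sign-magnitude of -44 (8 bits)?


Sign bit: 1 (negative)
Magnitude: 44 = 0101100
= 10101100


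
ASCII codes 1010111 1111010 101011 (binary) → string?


Codes (binary): 1010111 1111010 101011
Per-code ASCII lookup:
  1010111 = 87  (range 65-90: uppercase, 87 - 65 = 22) → 'W'
  1111010 = 122  (range 97-122: lowercase, 122 - 97 = 25) → 'z'
  101011 = 43  (special character) → '+'
= 'Wz+'


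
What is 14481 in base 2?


Divide by 2 repeatedly:
14481 ÷ 2 = 7240 remainder 1
7240 ÷ 2 = 3620 remainder 0
3620 ÷ 2 = 1810 remainder 0
1810 ÷ 2 = 905 remainder 0
905 ÷ 2 = 452 remainder 1
452 ÷ 2 = 226 remainder 0
226 ÷ 2 = 113 remainder 0
113 ÷ 2 = 56 remainder 1
56 ÷ 2 = 28 remainder 0
28 ÷ 2 = 14 remainder 0
14 ÷ 2 = 7 remainder 0
7 ÷ 2 = 3 remainder 1
3 ÷ 2 = 1 remainder 1
1 ÷ 2 = 0 remainder 1
Reading remainders bottom-up:
= 11100010010001


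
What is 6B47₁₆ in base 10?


Positional values:
Position 0: 7 × 16^0 = 7 × 1 = 7
Position 1: 4 × 16^1 = 4 × 16 = 64
Position 2: B × 16^2 = 11 × 256 = 2816
Position 3: 6 × 16^3 = 6 × 4096 = 24576
Sum = 7 + 64 + 2816 + 24576
= 27463


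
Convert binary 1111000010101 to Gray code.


Binary: 1111000010101
Gray code: G = B XOR (B >> 1)
B >> 1 = 0111100001010
1111000010101 XOR 0111100001010:
  1 XOR 0 = 1
  1 XOR 1 = 0
  1 XOR 1 = 0
  1 XOR 1 = 0
  0 XOR 1 = 1
  0 XOR 0 = 0
  0 XOR 0 = 0
  0 XOR 0 = 0
  1 XOR 0 = 1
  0 XOR 1 = 1
  1 XOR 0 = 1
  0 XOR 1 = 1
  1 XOR 0 = 1
= 1000100011111


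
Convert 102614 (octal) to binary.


Each octal digit → 3 binary bits:
  1 = 001
  0 = 000
  2 = 010
  6 = 110
  1 = 001
  4 = 100
Concatenate: 001 000 010 110 001 100
= 001000010110001100


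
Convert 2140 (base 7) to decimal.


Positional values (base 7):
  0 × 7^0 = 0 × 1 = 0
  4 × 7^1 = 4 × 7 = 28
  1 × 7^2 = 1 × 49 = 49
  2 × 7^3 = 2 × 343 = 686
Sum = 0 + 28 + 49 + 686
= 763


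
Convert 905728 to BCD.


Each digit → 4-bit binary:
  9 → 1001
  0 → 0000
  5 → 0101
  7 → 0111
  2 → 0010
  8 → 1000
= 1001 0000 0101 0111 0010 1000


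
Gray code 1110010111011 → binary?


Gray code: 1110010111011
MSB stays the same: 1
Each subsequent bit = prev_binary XOR current_gray:
  B[1] = 1 XOR 1 = 0
  B[2] = 0 XOR 1 = 1
  B[3] = 1 XOR 0 = 1
  B[4] = 1 XOR 0 = 1
  B[5] = 1 XOR 1 = 0
  B[6] = 0 XOR 0 = 0
  B[7] = 0 XOR 1 = 1
  B[8] = 1 XOR 1 = 0
  B[9] = 0 XOR 1 = 1
  B[10] = 1 XOR 0 = 1
  B[11] = 1 XOR 1 = 0
  B[12] = 0 XOR 1 = 1
= 1011100101101 (5933 decimal)


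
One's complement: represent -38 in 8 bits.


Original: 00100110
Invert all bits:
  bit 0: 0 → 1
  bit 1: 0 → 1
  bit 2: 1 → 0
  bit 3: 0 → 1
  bit 4: 0 → 1
  bit 5: 1 → 0
  bit 6: 1 → 0
  bit 7: 0 → 1
= 11011001


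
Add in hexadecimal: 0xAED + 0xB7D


Align and add column by column (LSB to MSB, each column mod 16 with carry):
  0AED
+ 0B7D
  ----
  col 0: D(13) + D(13) + 0 (carry in) = 26 → A(10), carry out 1
  col 1: E(14) + 7(7) + 1 (carry in) = 22 → 6(6), carry out 1
  col 2: A(10) + B(11) + 1 (carry in) = 22 → 6(6), carry out 1
  col 3: 0(0) + 0(0) + 1 (carry in) = 1 → 1(1), carry out 0
Reading digits MSB→LSB: 166A
Strip leading zeros: 166A
= 0x166A


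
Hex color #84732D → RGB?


Hex: #84732D
R = 84₁₆ = 132
G = 73₁₆ = 115
B = 2D₁₆ = 45
= RGB(132, 115, 45)


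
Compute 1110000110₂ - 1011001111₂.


Align and subtract column by column (LSB to MSB, borrowing when needed):
  1110000110
- 1011001111
  ----------
  col 0: (0 - 0 borrow-in) - 1 → borrow from next column: (0+2) - 1 = 1, borrow out 1
  col 1: (1 - 1 borrow-in) - 1 → borrow from next column: (0+2) - 1 = 1, borrow out 1
  col 2: (1 - 1 borrow-in) - 1 → borrow from next column: (0+2) - 1 = 1, borrow out 1
  col 3: (0 - 1 borrow-in) - 1 → borrow from next column: (-1+2) - 1 = 0, borrow out 1
  col 4: (0 - 1 borrow-in) - 0 → borrow from next column: (-1+2) - 0 = 1, borrow out 1
  col 5: (0 - 1 borrow-in) - 0 → borrow from next column: (-1+2) - 0 = 1, borrow out 1
  col 6: (0 - 1 borrow-in) - 1 → borrow from next column: (-1+2) - 1 = 0, borrow out 1
  col 7: (1 - 1 borrow-in) - 1 → borrow from next column: (0+2) - 1 = 1, borrow out 1
  col 8: (1 - 1 borrow-in) - 0 → 0 - 0 = 0, borrow out 0
  col 9: (1 - 0 borrow-in) - 1 → 1 - 1 = 0, borrow out 0
Reading bits MSB→LSB: 0010110111
Strip leading zeros: 10110111
= 10110111


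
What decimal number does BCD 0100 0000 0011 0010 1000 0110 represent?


Each 4-bit group → digit:
  0100 → 4
  0000 → 0
  0011 → 3
  0010 → 2
  1000 → 8
  0110 → 6
= 403286


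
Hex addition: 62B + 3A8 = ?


Align and add column by column (LSB to MSB, each column mod 16 with carry):
  062B
+ 03A8
  ----
  col 0: B(11) + 8(8) + 0 (carry in) = 19 → 3(3), carry out 1
  col 1: 2(2) + A(10) + 1 (carry in) = 13 → D(13), carry out 0
  col 2: 6(6) + 3(3) + 0 (carry in) = 9 → 9(9), carry out 0
  col 3: 0(0) + 0(0) + 0 (carry in) = 0 → 0(0), carry out 0
Reading digits MSB→LSB: 09D3
Strip leading zeros: 9D3
= 0x9D3


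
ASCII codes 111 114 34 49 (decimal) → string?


Codes (decimal): 111 114 34 49
Per-code ASCII lookup:
  111  (range 97-122: lowercase, 111 - 97 = 14) → 'o'
  114  (range 97-122: lowercase, 114 - 97 = 17) → 'r'
  34  (special character) → '"'
  49  (range 48-57: digits, 49 - 48 = 1) → '1'
= 'or"1'


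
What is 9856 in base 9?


Divide by 9 repeatedly:
9856 ÷ 9 = 1095 remainder 1
1095 ÷ 9 = 121 remainder 6
121 ÷ 9 = 13 remainder 4
13 ÷ 9 = 1 remainder 4
1 ÷ 9 = 0 remainder 1
Reading remainders bottom-up:
= 14461


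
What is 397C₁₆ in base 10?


Positional values:
Position 0: C × 16^0 = 12 × 1 = 12
Position 1: 7 × 16^1 = 7 × 16 = 112
Position 2: 9 × 16^2 = 9 × 256 = 2304
Position 3: 3 × 16^3 = 3 × 4096 = 12288
Sum = 12 + 112 + 2304 + 12288
= 14716


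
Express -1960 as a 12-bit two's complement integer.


Original: 011110101000
Step 1 - Invert all bits: 100001010111
Step 2 - Add 1: 100001010111 + 1
= 100001011000 (represents -1960)


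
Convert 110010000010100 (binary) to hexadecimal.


Group into 4-bit nibbles: 0110010000010100
  0110 = 6
  0100 = 4
  0001 = 1
  0100 = 4
= 0x6414


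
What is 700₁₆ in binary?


Each hex digit → 4 binary bits:
  7 = 0111
  0 = 0000
  0 = 0000
Concatenate: 0111 0000 0000
= 011100000000


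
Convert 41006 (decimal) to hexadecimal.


Divide by 16 repeatedly:
41006 ÷ 16 = 2562 remainder 14 (E)
2562 ÷ 16 = 160 remainder 2 (2)
160 ÷ 16 = 10 remainder 0 (0)
10 ÷ 16 = 0 remainder 10 (A)
Reading remainders bottom-up:
= 0xA02E


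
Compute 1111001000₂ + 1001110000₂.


Align and add column by column (LSB to MSB, carry propagating):
  01111001000
+ 01001110000
  -----------
  col 0: 0 + 0 + 0 (carry in) = 0 → bit 0, carry out 0
  col 1: 0 + 0 + 0 (carry in) = 0 → bit 0, carry out 0
  col 2: 0 + 0 + 0 (carry in) = 0 → bit 0, carry out 0
  col 3: 1 + 0 + 0 (carry in) = 1 → bit 1, carry out 0
  col 4: 0 + 1 + 0 (carry in) = 1 → bit 1, carry out 0
  col 5: 0 + 1 + 0 (carry in) = 1 → bit 1, carry out 0
  col 6: 1 + 1 + 0 (carry in) = 2 → bit 0, carry out 1
  col 7: 1 + 0 + 1 (carry in) = 2 → bit 0, carry out 1
  col 8: 1 + 0 + 1 (carry in) = 2 → bit 0, carry out 1
  col 9: 1 + 1 + 1 (carry in) = 3 → bit 1, carry out 1
  col 10: 0 + 0 + 1 (carry in) = 1 → bit 1, carry out 0
Reading bits MSB→LSB: 11000111000
Strip leading zeros: 11000111000
= 11000111000


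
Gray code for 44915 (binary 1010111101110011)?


Binary: 1010111101110011
Gray code: G = B XOR (B >> 1)
B >> 1 = 0101011110111001
1010111101110011 XOR 0101011110111001:
  1 XOR 0 = 1
  0 XOR 1 = 1
  1 XOR 0 = 1
  0 XOR 1 = 1
  1 XOR 0 = 1
  1 XOR 1 = 0
  1 XOR 1 = 0
  1 XOR 1 = 0
  0 XOR 1 = 1
  1 XOR 0 = 1
  1 XOR 1 = 0
  1 XOR 1 = 0
  0 XOR 1 = 1
  0 XOR 0 = 0
  1 XOR 0 = 1
  1 XOR 1 = 0
= 1111100011001010


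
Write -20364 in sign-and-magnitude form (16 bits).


Sign bit: 1 (negative)
Magnitude: 20364 = 100111110001100
= 1100111110001100


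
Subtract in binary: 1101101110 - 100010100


Align and subtract column by column (LSB to MSB, borrowing when needed):
  1101101110
- 0100010100
  ----------
  col 0: (0 - 0 borrow-in) - 0 → 0 - 0 = 0, borrow out 0
  col 1: (1 - 0 borrow-in) - 0 → 1 - 0 = 1, borrow out 0
  col 2: (1 - 0 borrow-in) - 1 → 1 - 1 = 0, borrow out 0
  col 3: (1 - 0 borrow-in) - 0 → 1 - 0 = 1, borrow out 0
  col 4: (0 - 0 borrow-in) - 1 → borrow from next column: (0+2) - 1 = 1, borrow out 1
  col 5: (1 - 1 borrow-in) - 0 → 0 - 0 = 0, borrow out 0
  col 6: (1 - 0 borrow-in) - 0 → 1 - 0 = 1, borrow out 0
  col 7: (0 - 0 borrow-in) - 0 → 0 - 0 = 0, borrow out 0
  col 8: (1 - 0 borrow-in) - 1 → 1 - 1 = 0, borrow out 0
  col 9: (1 - 0 borrow-in) - 0 → 1 - 0 = 1, borrow out 0
Reading bits MSB→LSB: 1001011010
Strip leading zeros: 1001011010
= 1001011010


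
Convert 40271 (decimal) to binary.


Divide by 2 repeatedly:
40271 ÷ 2 = 20135 remainder 1
20135 ÷ 2 = 10067 remainder 1
10067 ÷ 2 = 5033 remainder 1
5033 ÷ 2 = 2516 remainder 1
2516 ÷ 2 = 1258 remainder 0
1258 ÷ 2 = 629 remainder 0
629 ÷ 2 = 314 remainder 1
314 ÷ 2 = 157 remainder 0
157 ÷ 2 = 78 remainder 1
78 ÷ 2 = 39 remainder 0
39 ÷ 2 = 19 remainder 1
19 ÷ 2 = 9 remainder 1
9 ÷ 2 = 4 remainder 1
4 ÷ 2 = 2 remainder 0
2 ÷ 2 = 1 remainder 0
1 ÷ 2 = 0 remainder 1
Reading remainders bottom-up:
= 1001110101001111


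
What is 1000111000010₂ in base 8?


Group into 3-bit groups: 001000111000010
  001 = 1
  000 = 0
  111 = 7
  000 = 0
  010 = 2
= 0o10702


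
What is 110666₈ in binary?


Each octal digit → 3 binary bits:
  1 = 001
  1 = 001
  0 = 000
  6 = 110
  6 = 110
  6 = 110
Concatenate: 001 001 000 110 110 110
= 001001000110110110


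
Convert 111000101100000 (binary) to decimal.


Positional values:
Bit 5: 1 × 2^5 = 32
Bit 6: 1 × 2^6 = 64
Bit 8: 1 × 2^8 = 256
Bit 12: 1 × 2^12 = 4096
Bit 13: 1 × 2^13 = 8192
Bit 14: 1 × 2^14 = 16384
Sum = 32 + 64 + 256 + 4096 + 8192 + 16384
= 29024


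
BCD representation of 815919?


Each digit → 4-bit binary:
  8 → 1000
  1 → 0001
  5 → 0101
  9 → 1001
  1 → 0001
  9 → 1001
= 1000 0001 0101 1001 0001 1001


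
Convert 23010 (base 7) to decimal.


Positional values (base 7):
  0 × 7^0 = 0 × 1 = 0
  1 × 7^1 = 1 × 7 = 7
  0 × 7^2 = 0 × 49 = 0
  3 × 7^3 = 3 × 343 = 1029
  2 × 7^4 = 2 × 2401 = 4802
Sum = 0 + 7 + 0 + 1029 + 4802
= 5838


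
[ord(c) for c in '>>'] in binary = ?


String: '>>'  (2 characters)
Per-character ASCII lookup:
  '>': special character: '>' = 62 → 111110
  '>': special character: '>' = 62 → 111110
= 111110 111110


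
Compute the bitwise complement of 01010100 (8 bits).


Original: 01010100
Invert all bits:
  bit 0: 0 → 1
  bit 1: 1 → 0
  bit 2: 0 → 1
  bit 3: 1 → 0
  bit 4: 0 → 1
  bit 5: 1 → 0
  bit 6: 0 → 1
  bit 7: 0 → 1
= 10101011


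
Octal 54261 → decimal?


Positional values:
Position 0: 1 × 8^0 = 1
Position 1: 6 × 8^1 = 48
Position 2: 2 × 8^2 = 128
Position 3: 4 × 8^3 = 2048
Position 4: 5 × 8^4 = 20480
Sum = 1 + 48 + 128 + 2048 + 20480
= 22705


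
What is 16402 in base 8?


Divide by 8 repeatedly:
16402 ÷ 8 = 2050 remainder 2
2050 ÷ 8 = 256 remainder 2
256 ÷ 8 = 32 remainder 0
32 ÷ 8 = 4 remainder 0
4 ÷ 8 = 0 remainder 4
Reading remainders bottom-up:
= 0o40022


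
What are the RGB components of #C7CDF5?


Hex: #C7CDF5
R = C7₁₆ = 199
G = CD₁₆ = 205
B = F5₁₆ = 245
= RGB(199, 205, 245)


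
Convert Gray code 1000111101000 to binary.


Gray code: 1000111101000
MSB stays the same: 1
Each subsequent bit = prev_binary XOR current_gray:
  B[1] = 1 XOR 0 = 1
  B[2] = 1 XOR 0 = 1
  B[3] = 1 XOR 0 = 1
  B[4] = 1 XOR 1 = 0
  B[5] = 0 XOR 1 = 1
  B[6] = 1 XOR 1 = 0
  B[7] = 0 XOR 1 = 1
  B[8] = 1 XOR 0 = 1
  B[9] = 1 XOR 1 = 0
  B[10] = 0 XOR 0 = 0
  B[11] = 0 XOR 0 = 0
  B[12] = 0 XOR 0 = 0
= 1111010110000 (7856 decimal)


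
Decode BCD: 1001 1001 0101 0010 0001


Each 4-bit group → digit:
  1001 → 9
  1001 → 9
  0101 → 5
  0010 → 2
  0001 → 1
= 99521


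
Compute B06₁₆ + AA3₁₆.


Align and add column by column (LSB to MSB, each column mod 16 with carry):
  0B06
+ 0AA3
  ----
  col 0: 6(6) + 3(3) + 0 (carry in) = 9 → 9(9), carry out 0
  col 1: 0(0) + A(10) + 0 (carry in) = 10 → A(10), carry out 0
  col 2: B(11) + A(10) + 0 (carry in) = 21 → 5(5), carry out 1
  col 3: 0(0) + 0(0) + 1 (carry in) = 1 → 1(1), carry out 0
Reading digits MSB→LSB: 15A9
Strip leading zeros: 15A9
= 0x15A9


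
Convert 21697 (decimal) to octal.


Divide by 8 repeatedly:
21697 ÷ 8 = 2712 remainder 1
2712 ÷ 8 = 339 remainder 0
339 ÷ 8 = 42 remainder 3
42 ÷ 8 = 5 remainder 2
5 ÷ 8 = 0 remainder 5
Reading remainders bottom-up:
= 0o52301


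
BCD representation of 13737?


Each digit → 4-bit binary:
  1 → 0001
  3 → 0011
  7 → 0111
  3 → 0011
  7 → 0111
= 0001 0011 0111 0011 0111


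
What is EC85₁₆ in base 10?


Positional values:
Position 0: 5 × 16^0 = 5 × 1 = 5
Position 1: 8 × 16^1 = 8 × 16 = 128
Position 2: C × 16^2 = 12 × 256 = 3072
Position 3: E × 16^3 = 14 × 4096 = 57344
Sum = 5 + 128 + 3072 + 57344
= 60549


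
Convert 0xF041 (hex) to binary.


Each hex digit → 4 binary bits:
  F = 1111
  0 = 0000
  4 = 0100
  1 = 0001
Concatenate: 1111 0000 0100 0001
= 1111000001000001


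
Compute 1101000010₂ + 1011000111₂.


Align and add column by column (LSB to MSB, carry propagating):
  01101000010
+ 01011000111
  -----------
  col 0: 0 + 1 + 0 (carry in) = 1 → bit 1, carry out 0
  col 1: 1 + 1 + 0 (carry in) = 2 → bit 0, carry out 1
  col 2: 0 + 1 + 1 (carry in) = 2 → bit 0, carry out 1
  col 3: 0 + 0 + 1 (carry in) = 1 → bit 1, carry out 0
  col 4: 0 + 0 + 0 (carry in) = 0 → bit 0, carry out 0
  col 5: 0 + 0 + 0 (carry in) = 0 → bit 0, carry out 0
  col 6: 1 + 1 + 0 (carry in) = 2 → bit 0, carry out 1
  col 7: 0 + 1 + 1 (carry in) = 2 → bit 0, carry out 1
  col 8: 1 + 0 + 1 (carry in) = 2 → bit 0, carry out 1
  col 9: 1 + 1 + 1 (carry in) = 3 → bit 1, carry out 1
  col 10: 0 + 0 + 1 (carry in) = 1 → bit 1, carry out 0
Reading bits MSB→LSB: 11000001001
Strip leading zeros: 11000001001
= 11000001001


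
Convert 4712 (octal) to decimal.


Positional values:
Position 0: 2 × 8^0 = 2
Position 1: 1 × 8^1 = 8
Position 2: 7 × 8^2 = 448
Position 3: 4 × 8^3 = 2048
Sum = 2 + 8 + 448 + 2048
= 2506


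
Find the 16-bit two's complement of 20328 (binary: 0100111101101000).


Original: 0100111101101000
Step 1 - Invert all bits: 1011000010010111
Step 2 - Add 1: 1011000010010111 + 1
= 1011000010011000 (represents -20328)


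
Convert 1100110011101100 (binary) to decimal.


Positional values:
Bit 2: 1 × 2^2 = 4
Bit 3: 1 × 2^3 = 8
Bit 5: 1 × 2^5 = 32
Bit 6: 1 × 2^6 = 64
Bit 7: 1 × 2^7 = 128
Bit 10: 1 × 2^10 = 1024
Bit 11: 1 × 2^11 = 2048
Bit 14: 1 × 2^14 = 16384
Bit 15: 1 × 2^15 = 32768
Sum = 4 + 8 + 32 + 64 + 128 + 1024 + 2048 + 16384 + 32768
= 52460


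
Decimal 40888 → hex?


Divide by 16 repeatedly:
40888 ÷ 16 = 2555 remainder 8 (8)
2555 ÷ 16 = 159 remainder 11 (B)
159 ÷ 16 = 9 remainder 15 (F)
9 ÷ 16 = 0 remainder 9 (9)
Reading remainders bottom-up:
= 0x9FB8


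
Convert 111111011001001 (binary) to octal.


Group into 3-bit groups: 111111011001001
  111 = 7
  111 = 7
  011 = 3
  001 = 1
  001 = 1
= 0o77311


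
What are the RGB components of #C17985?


Hex: #C17985
R = C1₁₆ = 193
G = 79₁₆ = 121
B = 85₁₆ = 133
= RGB(193, 121, 133)


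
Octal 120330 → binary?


Each octal digit → 3 binary bits:
  1 = 001
  2 = 010
  0 = 000
  3 = 011
  3 = 011
  0 = 000
Concatenate: 001 010 000 011 011 000
= 001010000011011000


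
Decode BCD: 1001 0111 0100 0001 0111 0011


Each 4-bit group → digit:
  1001 → 9
  0111 → 7
  0100 → 4
  0001 → 1
  0111 → 7
  0011 → 3
= 974173


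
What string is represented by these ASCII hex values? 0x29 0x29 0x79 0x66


Codes (hex): 0x29 0x29 0x79 0x66
Per-code ASCII lookup:
  0x29 = 41  (special character) → ')'
  0x29 = 41  (special character) → ')'
  0x79 = 121  (range 97-122: lowercase, 121 - 97 = 24) → 'y'
  0x66 = 102  (range 97-122: lowercase, 102 - 97 = 5) → 'f'
= '))yf'


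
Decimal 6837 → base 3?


Divide by 3 repeatedly:
6837 ÷ 3 = 2279 remainder 0
2279 ÷ 3 = 759 remainder 2
759 ÷ 3 = 253 remainder 0
253 ÷ 3 = 84 remainder 1
84 ÷ 3 = 28 remainder 0
28 ÷ 3 = 9 remainder 1
9 ÷ 3 = 3 remainder 0
3 ÷ 3 = 1 remainder 0
1 ÷ 3 = 0 remainder 1
Reading remainders bottom-up:
= 100101020
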